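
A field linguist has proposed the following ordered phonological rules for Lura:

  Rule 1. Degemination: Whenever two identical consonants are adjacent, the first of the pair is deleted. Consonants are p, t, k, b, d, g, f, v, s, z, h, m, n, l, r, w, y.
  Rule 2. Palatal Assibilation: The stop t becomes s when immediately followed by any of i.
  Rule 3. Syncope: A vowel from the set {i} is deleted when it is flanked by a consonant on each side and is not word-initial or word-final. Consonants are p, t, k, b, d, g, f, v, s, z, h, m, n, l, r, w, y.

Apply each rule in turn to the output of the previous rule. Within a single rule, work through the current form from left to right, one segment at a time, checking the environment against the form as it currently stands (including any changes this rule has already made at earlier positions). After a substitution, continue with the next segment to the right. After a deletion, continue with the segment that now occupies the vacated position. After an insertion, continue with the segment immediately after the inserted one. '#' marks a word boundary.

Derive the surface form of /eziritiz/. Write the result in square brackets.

[ezrsz]

Rule 1 Degemination: no change — [eziritiz]
Rule 2 Palatal Assibilation: [eziritiz] → [ezirisiz]
Rule 3 Syncope: [ezirisiz] → [ezrsz]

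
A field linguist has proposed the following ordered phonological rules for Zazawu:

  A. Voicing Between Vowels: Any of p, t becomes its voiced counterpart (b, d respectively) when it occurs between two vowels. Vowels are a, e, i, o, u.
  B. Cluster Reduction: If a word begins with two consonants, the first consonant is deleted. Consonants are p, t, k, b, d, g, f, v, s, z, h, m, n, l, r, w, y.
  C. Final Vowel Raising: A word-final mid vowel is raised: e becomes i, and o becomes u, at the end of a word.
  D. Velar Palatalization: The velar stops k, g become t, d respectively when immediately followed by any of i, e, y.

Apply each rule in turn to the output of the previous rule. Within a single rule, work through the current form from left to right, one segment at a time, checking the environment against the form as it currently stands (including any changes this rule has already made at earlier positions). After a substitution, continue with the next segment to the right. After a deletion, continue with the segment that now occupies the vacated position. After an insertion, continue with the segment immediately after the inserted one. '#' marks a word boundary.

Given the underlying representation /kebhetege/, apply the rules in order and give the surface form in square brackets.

A Voicing Between Vowels: [kebhetege] → [kebhedege]
B Cluster Reduction: no change — [kebhedege]
C Final Vowel Raising: [kebhedege] → [kebhedegi]
D Velar Palatalization: [kebhedegi] → [tebhededi]

[tebhededi]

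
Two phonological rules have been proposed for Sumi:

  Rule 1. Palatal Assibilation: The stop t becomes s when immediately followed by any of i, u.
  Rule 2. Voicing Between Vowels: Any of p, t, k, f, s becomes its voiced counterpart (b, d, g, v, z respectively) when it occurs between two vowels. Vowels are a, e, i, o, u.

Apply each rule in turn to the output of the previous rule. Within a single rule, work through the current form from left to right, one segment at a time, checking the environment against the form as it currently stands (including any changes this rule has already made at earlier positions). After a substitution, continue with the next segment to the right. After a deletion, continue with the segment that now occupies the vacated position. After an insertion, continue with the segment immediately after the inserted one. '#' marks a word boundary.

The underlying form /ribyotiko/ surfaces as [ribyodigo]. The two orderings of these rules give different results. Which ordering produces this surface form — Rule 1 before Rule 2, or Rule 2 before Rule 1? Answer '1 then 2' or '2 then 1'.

2 then 1

Order 1 then 2:
  1 Palatal Assibilation: [ribyotiko] → [ribyosiko]
  2 Voicing Between Vowels: [ribyosiko] → [ribyozigo]
  result: [ribyozigo]
Order 2 then 1:
  2 Voicing Between Vowels: [ribyotiko] → [ribyodigo]
  1 Palatal Assibilation: no change — [ribyodigo]
  result: [ribyodigo]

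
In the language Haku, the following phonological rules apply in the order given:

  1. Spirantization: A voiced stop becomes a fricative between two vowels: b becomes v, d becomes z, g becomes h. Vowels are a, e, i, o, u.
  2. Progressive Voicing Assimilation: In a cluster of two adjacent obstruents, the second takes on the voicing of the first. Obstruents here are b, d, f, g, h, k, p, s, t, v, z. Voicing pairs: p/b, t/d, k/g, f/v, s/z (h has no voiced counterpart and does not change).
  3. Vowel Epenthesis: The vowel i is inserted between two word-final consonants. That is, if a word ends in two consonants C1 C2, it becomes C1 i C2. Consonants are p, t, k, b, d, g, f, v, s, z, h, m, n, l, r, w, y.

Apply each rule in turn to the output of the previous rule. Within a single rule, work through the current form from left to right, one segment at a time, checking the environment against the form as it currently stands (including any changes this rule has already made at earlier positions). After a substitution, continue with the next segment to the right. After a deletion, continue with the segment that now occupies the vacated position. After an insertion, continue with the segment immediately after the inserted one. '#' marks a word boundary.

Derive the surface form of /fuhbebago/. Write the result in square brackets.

[fuhpevaho]

1 Spirantization: [fuhbebago] → [fuhbevaho]
2 Progressive Voicing Assimilation: [fuhbevaho] → [fuhpevaho]
3 Vowel Epenthesis: no change — [fuhpevaho]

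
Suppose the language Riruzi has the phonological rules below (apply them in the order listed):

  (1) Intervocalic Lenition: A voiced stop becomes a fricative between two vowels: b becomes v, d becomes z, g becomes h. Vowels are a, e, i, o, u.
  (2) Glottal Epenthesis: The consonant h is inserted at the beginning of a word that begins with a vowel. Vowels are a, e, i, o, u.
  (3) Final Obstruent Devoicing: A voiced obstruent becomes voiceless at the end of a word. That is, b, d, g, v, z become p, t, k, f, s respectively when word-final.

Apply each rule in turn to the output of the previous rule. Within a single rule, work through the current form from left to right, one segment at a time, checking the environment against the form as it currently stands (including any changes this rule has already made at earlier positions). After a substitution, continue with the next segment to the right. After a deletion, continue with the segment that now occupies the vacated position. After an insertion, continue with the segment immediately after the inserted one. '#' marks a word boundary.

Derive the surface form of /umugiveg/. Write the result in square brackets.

[humuhivek]

(1) Intervocalic Lenition: [umugiveg] → [umuhiveg]
(2) Glottal Epenthesis: [umuhiveg] → [humuhiveg]
(3) Final Obstruent Devoicing: [humuhiveg] → [humuhivek]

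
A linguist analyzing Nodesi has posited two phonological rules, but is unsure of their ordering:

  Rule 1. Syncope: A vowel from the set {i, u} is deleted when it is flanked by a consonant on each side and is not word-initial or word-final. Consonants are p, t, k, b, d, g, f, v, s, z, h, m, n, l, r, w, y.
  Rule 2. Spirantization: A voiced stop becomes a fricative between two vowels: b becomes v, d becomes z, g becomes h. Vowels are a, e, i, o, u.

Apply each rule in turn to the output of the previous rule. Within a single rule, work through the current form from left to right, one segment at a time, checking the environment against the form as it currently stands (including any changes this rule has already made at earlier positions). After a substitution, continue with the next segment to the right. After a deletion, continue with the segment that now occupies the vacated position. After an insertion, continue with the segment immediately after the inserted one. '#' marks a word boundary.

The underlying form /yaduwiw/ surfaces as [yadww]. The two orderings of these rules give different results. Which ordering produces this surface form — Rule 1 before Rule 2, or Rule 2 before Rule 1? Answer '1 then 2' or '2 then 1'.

1 then 2

Order 1 then 2:
  1 Syncope: [yaduwiw] → [yadww]
  2 Spirantization: no change — [yadww]
  result: [yadww]
Order 2 then 1:
  2 Spirantization: [yaduwiw] → [yazuwiw]
  1 Syncope: [yazuwiw] → [yazww]
  result: [yazww]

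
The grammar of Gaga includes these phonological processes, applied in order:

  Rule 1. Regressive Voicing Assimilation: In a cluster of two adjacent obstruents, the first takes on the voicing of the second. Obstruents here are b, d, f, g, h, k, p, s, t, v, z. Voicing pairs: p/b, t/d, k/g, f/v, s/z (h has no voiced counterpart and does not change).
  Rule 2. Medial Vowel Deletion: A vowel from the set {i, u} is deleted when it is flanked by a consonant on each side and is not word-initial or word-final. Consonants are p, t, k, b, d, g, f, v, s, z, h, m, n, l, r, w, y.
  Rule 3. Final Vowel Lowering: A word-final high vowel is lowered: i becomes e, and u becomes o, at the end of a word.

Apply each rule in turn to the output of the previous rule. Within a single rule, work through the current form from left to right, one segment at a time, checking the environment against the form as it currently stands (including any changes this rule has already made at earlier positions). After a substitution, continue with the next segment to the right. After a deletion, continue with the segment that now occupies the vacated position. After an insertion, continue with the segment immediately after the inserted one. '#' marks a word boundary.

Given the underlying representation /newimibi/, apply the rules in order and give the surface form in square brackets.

Rule 1 Regressive Voicing Assimilation: no change — [newimibi]
Rule 2 Medial Vowel Deletion: [newimibi] → [newmbi]
Rule 3 Final Vowel Lowering: [newmbi] → [newmbe]

[newmbe]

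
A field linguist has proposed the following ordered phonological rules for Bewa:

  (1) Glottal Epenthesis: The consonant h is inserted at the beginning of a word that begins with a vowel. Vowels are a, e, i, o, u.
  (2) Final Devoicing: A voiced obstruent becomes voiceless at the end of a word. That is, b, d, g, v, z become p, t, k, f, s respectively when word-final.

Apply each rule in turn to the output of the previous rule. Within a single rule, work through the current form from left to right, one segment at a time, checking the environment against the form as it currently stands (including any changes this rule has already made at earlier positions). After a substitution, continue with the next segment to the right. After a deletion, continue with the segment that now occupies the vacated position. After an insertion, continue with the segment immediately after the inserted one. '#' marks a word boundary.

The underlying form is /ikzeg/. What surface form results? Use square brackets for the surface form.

[hikzek]

(1) Glottal Epenthesis: [ikzeg] → [hikzeg]
(2) Final Devoicing: [hikzeg] → [hikzek]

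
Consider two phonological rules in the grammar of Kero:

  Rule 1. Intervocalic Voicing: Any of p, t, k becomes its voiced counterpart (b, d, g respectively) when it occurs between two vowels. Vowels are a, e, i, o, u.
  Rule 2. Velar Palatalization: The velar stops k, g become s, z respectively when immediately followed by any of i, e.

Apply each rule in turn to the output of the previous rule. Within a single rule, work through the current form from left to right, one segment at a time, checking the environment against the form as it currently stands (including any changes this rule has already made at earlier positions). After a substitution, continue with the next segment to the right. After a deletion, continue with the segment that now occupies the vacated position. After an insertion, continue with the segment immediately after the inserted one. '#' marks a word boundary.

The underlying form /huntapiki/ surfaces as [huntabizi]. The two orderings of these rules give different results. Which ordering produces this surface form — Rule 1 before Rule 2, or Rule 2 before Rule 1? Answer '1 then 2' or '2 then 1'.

1 then 2

Order 1 then 2:
  1 Intervocalic Voicing: [huntapiki] → [huntabigi]
  2 Velar Palatalization: [huntabigi] → [huntabizi]
  result: [huntabizi]
Order 2 then 1:
  2 Velar Palatalization: [huntapiki] → [huntapisi]
  1 Intervocalic Voicing: [huntapisi] → [huntabisi]
  result: [huntabisi]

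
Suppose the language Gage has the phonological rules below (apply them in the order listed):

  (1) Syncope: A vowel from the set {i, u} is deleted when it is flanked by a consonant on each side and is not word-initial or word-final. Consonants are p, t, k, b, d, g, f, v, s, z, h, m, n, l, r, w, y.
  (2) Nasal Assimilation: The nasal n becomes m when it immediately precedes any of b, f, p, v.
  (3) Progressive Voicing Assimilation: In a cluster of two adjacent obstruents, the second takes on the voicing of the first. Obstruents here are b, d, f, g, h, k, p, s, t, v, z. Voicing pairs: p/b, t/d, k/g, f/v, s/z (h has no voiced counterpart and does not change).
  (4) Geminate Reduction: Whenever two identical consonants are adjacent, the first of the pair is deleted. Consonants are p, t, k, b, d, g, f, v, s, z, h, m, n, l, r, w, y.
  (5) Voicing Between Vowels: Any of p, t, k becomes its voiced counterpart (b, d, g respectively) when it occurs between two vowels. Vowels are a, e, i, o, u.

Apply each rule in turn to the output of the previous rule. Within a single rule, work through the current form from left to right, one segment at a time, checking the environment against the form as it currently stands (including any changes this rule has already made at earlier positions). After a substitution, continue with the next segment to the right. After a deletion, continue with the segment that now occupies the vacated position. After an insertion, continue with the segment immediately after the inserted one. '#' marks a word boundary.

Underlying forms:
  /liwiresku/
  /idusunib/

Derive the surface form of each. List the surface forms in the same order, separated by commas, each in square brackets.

[lwresku], [idzmb]

/liwiresku/:
  (1) Syncope: [liwiresku] → [lwresku]
  (2) Nasal Assimilation: no change — [lwresku]
  (3) Progressive Voicing Assimilation: no change — [lwresku]
  (4) Geminate Reduction: no change — [lwresku]
  (5) Voicing Between Vowels: no change — [lwresku]
/idusunib/:
  (1) Syncope: [idusunib] → [idsnb]
  (2) Nasal Assimilation: [idsnb] → [idsmb]
  (3) Progressive Voicing Assimilation: [idsmb] → [idzmb]
  (4) Geminate Reduction: no change — [idzmb]
  (5) Voicing Between Vowels: no change — [idzmb]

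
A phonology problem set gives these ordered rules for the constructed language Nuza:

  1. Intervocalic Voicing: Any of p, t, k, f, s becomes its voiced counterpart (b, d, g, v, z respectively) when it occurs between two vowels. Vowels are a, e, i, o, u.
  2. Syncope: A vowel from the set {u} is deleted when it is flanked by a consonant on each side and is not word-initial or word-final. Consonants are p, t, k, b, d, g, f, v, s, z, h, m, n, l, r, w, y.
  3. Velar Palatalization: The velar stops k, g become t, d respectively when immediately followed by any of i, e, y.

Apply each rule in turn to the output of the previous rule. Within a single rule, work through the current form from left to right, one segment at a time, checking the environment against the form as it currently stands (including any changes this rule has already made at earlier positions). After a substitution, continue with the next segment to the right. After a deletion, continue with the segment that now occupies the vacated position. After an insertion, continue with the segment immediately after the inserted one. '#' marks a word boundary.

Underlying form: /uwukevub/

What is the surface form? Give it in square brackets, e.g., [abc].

1 Intervocalic Voicing: [uwukevub] → [uwugevub]
2 Syncope: [uwugevub] → [uwgevb]
3 Velar Palatalization: [uwgevb] → [uwdevb]

[uwdevb]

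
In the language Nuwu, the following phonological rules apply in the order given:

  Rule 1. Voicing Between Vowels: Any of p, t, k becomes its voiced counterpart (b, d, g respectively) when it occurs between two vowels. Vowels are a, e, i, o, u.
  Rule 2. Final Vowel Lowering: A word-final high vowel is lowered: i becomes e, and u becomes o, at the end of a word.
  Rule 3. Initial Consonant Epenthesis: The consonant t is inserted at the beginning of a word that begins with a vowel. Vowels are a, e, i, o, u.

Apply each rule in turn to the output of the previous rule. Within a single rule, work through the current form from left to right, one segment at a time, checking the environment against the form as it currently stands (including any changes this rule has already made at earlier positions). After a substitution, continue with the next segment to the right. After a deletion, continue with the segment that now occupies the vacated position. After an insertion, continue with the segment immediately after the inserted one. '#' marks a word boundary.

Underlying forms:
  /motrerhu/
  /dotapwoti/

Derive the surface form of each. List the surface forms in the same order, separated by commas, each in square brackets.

/motrerhu/:
  Rule 1 Voicing Between Vowels: no change — [motrerhu]
  Rule 2 Final Vowel Lowering: [motrerhu] → [motrerho]
  Rule 3 Initial Consonant Epenthesis: no change — [motrerho]
/dotapwoti/:
  Rule 1 Voicing Between Vowels: [dotapwoti] → [dodapwodi]
  Rule 2 Final Vowel Lowering: [dodapwodi] → [dodapwode]
  Rule 3 Initial Consonant Epenthesis: no change — [dodapwode]

[motrerho], [dodapwode]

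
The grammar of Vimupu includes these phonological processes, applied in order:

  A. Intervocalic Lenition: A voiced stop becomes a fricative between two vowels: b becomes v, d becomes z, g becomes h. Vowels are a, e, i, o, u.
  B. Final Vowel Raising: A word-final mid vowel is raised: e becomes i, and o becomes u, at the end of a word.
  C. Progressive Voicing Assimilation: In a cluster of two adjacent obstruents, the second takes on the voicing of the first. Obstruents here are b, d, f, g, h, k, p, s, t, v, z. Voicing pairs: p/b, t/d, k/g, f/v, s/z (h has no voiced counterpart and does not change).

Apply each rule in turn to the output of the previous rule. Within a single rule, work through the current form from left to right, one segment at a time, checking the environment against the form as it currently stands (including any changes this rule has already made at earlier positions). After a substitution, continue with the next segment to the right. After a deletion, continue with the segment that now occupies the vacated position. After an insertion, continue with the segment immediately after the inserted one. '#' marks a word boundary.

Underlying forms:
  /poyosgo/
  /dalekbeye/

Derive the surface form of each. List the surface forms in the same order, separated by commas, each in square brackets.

[poyosku], [dalekpeyi]

/poyosgo/:
  A Intervocalic Lenition: no change — [poyosgo]
  B Final Vowel Raising: [poyosgo] → [poyosgu]
  C Progressive Voicing Assimilation: [poyosgu] → [poyosku]
/dalekbeye/:
  A Intervocalic Lenition: no change — [dalekbeye]
  B Final Vowel Raising: [dalekbeye] → [dalekbeyi]
  C Progressive Voicing Assimilation: [dalekbeyi] → [dalekpeyi]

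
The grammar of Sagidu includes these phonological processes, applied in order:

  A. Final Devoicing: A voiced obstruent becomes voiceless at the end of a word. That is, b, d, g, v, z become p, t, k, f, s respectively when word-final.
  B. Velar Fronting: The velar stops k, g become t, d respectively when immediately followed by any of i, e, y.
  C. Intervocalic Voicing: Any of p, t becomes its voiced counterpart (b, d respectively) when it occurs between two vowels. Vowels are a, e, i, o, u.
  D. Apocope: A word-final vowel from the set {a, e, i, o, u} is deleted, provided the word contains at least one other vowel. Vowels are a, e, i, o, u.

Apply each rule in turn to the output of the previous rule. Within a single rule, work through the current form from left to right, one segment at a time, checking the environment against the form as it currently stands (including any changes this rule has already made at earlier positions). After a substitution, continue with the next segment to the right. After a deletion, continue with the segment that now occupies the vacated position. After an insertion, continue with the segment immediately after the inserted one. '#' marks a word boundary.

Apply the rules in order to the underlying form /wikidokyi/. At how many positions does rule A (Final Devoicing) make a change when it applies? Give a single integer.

A Final Devoicing: no change — [wikidokyi]
B Velar Fronting: [wikidokyi] → [witidotyi]
C Intervocalic Voicing: [witidotyi] → [wididotyi]
D Apocope: [wididotyi] → [wididoty]
Rule A changed 0 position(s).

0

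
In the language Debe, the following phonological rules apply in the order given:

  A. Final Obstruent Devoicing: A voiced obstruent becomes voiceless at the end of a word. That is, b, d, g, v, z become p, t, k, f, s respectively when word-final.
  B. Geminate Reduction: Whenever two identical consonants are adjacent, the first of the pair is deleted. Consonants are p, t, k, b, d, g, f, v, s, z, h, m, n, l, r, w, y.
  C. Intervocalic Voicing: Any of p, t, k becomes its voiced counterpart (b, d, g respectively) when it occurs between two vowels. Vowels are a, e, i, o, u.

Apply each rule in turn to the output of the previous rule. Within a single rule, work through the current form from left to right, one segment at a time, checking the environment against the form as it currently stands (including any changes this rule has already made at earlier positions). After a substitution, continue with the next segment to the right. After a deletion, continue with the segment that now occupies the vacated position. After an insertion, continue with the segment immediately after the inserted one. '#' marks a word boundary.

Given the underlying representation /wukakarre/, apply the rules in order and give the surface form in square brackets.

[wugagare]

A Final Obstruent Devoicing: no change — [wukakarre]
B Geminate Reduction: [wukakarre] → [wukakare]
C Intervocalic Voicing: [wukakare] → [wugagare]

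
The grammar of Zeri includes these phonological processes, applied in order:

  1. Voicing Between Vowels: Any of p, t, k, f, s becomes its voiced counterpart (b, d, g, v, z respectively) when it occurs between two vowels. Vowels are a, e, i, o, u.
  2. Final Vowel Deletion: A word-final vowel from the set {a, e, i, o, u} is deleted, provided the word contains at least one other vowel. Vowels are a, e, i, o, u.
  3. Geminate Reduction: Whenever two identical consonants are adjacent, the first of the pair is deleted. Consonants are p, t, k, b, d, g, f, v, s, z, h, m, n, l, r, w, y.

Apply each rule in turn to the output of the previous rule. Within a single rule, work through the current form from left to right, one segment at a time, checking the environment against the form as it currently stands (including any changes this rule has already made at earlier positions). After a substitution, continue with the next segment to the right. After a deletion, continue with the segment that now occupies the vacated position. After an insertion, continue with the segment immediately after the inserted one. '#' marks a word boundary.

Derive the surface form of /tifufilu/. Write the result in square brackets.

1 Voicing Between Vowels: [tifufilu] → [tivuvilu]
2 Final Vowel Deletion: [tivuvilu] → [tivuvil]
3 Geminate Reduction: no change — [tivuvil]

[tivuvil]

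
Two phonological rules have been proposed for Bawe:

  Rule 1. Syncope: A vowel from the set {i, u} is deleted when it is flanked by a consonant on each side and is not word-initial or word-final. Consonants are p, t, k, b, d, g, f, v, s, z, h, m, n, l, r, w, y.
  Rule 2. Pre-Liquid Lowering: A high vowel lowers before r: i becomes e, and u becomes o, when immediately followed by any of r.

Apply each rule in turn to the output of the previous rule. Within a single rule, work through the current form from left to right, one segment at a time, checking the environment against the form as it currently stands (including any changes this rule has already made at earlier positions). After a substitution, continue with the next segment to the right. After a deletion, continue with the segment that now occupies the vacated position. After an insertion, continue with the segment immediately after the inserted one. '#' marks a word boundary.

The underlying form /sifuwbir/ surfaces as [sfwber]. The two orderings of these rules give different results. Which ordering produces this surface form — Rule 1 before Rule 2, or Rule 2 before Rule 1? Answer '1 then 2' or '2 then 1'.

2 then 1

Order 1 then 2:
  1 Syncope: [sifuwbir] → [sfwbr]
  2 Pre-Liquid Lowering: no change — [sfwbr]
  result: [sfwbr]
Order 2 then 1:
  2 Pre-Liquid Lowering: [sifuwbir] → [sifuwber]
  1 Syncope: [sifuwber] → [sfwber]
  result: [sfwber]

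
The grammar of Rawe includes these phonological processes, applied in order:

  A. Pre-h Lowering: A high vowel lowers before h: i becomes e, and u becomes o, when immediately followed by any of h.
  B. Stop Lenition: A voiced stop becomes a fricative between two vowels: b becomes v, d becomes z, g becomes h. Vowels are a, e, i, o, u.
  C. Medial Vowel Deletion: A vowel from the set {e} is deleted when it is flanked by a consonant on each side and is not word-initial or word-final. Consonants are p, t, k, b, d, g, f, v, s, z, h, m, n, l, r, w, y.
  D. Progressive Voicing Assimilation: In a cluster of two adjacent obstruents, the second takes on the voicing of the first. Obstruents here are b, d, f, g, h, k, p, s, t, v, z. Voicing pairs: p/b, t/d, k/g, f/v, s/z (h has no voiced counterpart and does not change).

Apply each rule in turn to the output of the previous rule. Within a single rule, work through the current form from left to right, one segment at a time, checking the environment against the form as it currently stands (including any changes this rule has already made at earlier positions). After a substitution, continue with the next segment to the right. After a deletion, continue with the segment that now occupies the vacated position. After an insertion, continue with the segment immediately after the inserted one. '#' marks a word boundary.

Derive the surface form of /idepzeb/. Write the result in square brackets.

A Pre-h Lowering: no change — [idepzeb]
B Stop Lenition: [idepzeb] → [izepzeb]
C Medial Vowel Deletion: [izepzeb] → [izpzb]
D Progressive Voicing Assimilation: [izpzb] → [izbzb]

[izbzb]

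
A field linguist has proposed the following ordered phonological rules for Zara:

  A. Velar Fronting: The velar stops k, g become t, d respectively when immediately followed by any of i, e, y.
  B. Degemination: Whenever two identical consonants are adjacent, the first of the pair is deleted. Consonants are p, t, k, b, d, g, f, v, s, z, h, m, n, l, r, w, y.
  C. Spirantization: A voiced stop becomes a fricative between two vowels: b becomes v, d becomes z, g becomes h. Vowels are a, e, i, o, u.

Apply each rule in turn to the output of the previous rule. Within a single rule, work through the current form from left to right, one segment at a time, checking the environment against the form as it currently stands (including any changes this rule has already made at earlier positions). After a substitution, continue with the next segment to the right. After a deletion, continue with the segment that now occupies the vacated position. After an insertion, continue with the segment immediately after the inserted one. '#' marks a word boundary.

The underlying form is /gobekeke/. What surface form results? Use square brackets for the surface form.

A Velar Fronting: [gobekeke] → [gobetete]
B Degemination: no change — [gobetete]
C Spirantization: [gobetete] → [govetete]

[govetete]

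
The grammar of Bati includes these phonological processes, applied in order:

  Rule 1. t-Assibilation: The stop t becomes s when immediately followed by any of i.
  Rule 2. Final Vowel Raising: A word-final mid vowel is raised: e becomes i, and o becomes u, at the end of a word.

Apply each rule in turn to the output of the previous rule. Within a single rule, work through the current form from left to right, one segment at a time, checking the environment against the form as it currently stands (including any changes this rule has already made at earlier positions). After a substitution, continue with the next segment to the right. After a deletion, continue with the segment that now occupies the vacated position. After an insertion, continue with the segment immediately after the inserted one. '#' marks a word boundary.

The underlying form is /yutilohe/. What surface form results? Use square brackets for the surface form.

[yusilohi]

Rule 1 t-Assibilation: [yutilohe] → [yusilohe]
Rule 2 Final Vowel Raising: [yusilohe] → [yusilohi]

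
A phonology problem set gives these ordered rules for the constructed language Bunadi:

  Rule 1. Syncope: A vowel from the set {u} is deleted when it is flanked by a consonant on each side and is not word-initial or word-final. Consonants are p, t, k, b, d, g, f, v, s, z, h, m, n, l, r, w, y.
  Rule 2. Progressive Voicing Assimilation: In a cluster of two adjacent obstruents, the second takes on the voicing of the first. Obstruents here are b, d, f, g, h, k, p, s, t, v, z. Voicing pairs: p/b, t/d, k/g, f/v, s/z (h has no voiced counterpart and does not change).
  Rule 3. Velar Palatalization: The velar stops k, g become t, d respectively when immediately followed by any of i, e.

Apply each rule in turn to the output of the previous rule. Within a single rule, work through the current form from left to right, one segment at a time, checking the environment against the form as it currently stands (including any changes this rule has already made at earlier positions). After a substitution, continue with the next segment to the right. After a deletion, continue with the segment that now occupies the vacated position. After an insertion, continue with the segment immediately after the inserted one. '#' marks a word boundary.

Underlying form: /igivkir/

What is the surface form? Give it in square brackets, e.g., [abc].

[idivdir]

Rule 1 Syncope: no change — [igivkir]
Rule 2 Progressive Voicing Assimilation: [igivkir] → [igivgir]
Rule 3 Velar Palatalization: [igivgir] → [idivdir]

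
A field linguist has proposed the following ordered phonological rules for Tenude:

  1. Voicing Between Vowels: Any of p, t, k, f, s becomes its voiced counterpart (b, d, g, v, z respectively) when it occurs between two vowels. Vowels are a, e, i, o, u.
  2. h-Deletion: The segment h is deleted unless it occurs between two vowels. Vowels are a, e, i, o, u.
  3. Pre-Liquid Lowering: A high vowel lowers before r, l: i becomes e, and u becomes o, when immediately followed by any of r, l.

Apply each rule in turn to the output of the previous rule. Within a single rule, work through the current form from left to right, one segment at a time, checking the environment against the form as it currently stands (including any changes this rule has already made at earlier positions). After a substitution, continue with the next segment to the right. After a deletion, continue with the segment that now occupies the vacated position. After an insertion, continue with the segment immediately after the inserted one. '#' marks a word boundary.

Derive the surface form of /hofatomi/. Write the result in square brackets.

[ovadomi]

1 Voicing Between Vowels: [hofatomi] → [hovadomi]
2 h-Deletion: [hovadomi] → [ovadomi]
3 Pre-Liquid Lowering: no change — [ovadomi]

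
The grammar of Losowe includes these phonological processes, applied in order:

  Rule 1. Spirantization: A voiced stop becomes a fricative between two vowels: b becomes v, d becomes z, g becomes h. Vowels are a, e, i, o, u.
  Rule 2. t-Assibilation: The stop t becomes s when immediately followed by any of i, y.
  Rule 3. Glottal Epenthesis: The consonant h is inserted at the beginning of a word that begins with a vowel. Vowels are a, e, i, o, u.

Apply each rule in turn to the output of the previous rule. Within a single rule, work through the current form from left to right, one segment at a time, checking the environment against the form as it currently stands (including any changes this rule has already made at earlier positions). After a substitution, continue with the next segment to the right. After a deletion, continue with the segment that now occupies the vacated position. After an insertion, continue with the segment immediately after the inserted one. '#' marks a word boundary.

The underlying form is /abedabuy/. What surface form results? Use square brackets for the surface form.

[havezavuy]

Rule 1 Spirantization: [abedabuy] → [avezavuy]
Rule 2 t-Assibilation: no change — [avezavuy]
Rule 3 Glottal Epenthesis: [avezavuy] → [havezavuy]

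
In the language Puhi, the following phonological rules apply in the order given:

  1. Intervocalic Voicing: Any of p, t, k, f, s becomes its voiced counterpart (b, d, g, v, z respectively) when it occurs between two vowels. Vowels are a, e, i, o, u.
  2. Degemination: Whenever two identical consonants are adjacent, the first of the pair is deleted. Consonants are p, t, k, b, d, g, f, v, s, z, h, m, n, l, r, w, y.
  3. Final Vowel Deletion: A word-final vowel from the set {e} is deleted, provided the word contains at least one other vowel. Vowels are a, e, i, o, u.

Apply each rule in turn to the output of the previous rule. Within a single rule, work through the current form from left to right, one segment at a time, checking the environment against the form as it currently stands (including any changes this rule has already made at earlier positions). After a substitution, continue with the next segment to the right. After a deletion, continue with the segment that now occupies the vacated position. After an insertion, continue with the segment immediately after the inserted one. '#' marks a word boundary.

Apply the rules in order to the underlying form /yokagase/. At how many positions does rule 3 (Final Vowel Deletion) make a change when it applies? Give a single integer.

1 Intervocalic Voicing: [yokagase] → [yogagaze]
2 Degemination: no change — [yogagaze]
3 Final Vowel Deletion: [yogagaze] → [yogagaz]
Rule 3 changed 1 position(s).

1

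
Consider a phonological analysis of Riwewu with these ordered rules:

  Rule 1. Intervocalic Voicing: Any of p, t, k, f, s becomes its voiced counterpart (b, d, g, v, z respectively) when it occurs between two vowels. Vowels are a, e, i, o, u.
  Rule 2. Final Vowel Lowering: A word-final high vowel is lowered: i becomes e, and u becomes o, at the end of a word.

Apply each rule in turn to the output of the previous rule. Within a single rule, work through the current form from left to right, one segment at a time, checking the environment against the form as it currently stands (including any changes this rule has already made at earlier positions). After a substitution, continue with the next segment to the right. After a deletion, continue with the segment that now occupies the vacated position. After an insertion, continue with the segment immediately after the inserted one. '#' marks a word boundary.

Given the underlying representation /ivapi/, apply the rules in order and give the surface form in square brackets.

Rule 1 Intervocalic Voicing: [ivapi] → [ivabi]
Rule 2 Final Vowel Lowering: [ivabi] → [ivabe]

[ivabe]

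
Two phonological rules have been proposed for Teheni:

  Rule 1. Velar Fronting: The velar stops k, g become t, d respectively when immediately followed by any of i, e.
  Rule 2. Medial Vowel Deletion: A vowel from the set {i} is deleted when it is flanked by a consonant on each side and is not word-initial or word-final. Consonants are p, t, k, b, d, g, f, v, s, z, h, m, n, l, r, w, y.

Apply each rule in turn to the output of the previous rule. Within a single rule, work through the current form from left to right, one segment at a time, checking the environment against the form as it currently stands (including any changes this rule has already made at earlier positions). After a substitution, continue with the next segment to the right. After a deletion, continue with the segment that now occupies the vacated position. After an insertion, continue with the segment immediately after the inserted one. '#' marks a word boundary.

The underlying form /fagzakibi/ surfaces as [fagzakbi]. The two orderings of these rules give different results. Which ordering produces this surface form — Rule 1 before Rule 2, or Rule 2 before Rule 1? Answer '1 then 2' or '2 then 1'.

Order 1 then 2:
  1 Velar Fronting: [fagzakibi] → [fagzatibi]
  2 Medial Vowel Deletion: [fagzatibi] → [fagzatbi]
  result: [fagzatbi]
Order 2 then 1:
  2 Medial Vowel Deletion: [fagzakibi] → [fagzakbi]
  1 Velar Fronting: no change — [fagzakbi]
  result: [fagzakbi]

2 then 1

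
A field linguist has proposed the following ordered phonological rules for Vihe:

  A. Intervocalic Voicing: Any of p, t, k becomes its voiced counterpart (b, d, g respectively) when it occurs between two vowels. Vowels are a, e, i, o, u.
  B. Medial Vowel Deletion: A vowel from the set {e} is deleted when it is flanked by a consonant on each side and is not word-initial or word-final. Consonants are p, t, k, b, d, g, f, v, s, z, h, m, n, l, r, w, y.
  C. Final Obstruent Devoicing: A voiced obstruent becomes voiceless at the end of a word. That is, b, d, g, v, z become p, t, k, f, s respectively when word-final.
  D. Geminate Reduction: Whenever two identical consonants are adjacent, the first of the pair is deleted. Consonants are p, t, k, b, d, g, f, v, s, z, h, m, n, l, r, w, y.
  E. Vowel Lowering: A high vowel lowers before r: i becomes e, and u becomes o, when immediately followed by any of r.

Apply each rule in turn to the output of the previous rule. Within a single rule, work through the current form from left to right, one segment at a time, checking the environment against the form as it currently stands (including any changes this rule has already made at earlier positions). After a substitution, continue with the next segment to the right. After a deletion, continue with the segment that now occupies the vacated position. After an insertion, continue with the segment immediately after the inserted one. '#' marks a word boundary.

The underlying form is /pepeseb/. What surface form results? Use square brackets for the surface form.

[pbsp]

A Intervocalic Voicing: [pepeseb] → [pebeseb]
B Medial Vowel Deletion: [pebeseb] → [pbsb]
C Final Obstruent Devoicing: [pbsb] → [pbsp]
D Geminate Reduction: no change — [pbsp]
E Vowel Lowering: no change — [pbsp]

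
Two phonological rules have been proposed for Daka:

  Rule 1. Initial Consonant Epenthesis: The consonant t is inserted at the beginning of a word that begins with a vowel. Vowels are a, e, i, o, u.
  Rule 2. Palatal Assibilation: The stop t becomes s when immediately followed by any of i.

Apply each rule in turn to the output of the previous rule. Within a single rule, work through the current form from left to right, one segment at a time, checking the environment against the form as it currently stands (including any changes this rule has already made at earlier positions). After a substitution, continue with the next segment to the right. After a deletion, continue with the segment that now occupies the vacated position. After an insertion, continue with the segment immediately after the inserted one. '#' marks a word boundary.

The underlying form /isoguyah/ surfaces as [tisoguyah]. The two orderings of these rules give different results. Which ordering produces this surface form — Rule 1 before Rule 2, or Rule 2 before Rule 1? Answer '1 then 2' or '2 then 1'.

Order 1 then 2:
  1 Initial Consonant Epenthesis: [isoguyah] → [tisoguyah]
  2 Palatal Assibilation: [tisoguyah] → [sisoguyah]
  result: [sisoguyah]
Order 2 then 1:
  2 Palatal Assibilation: no change — [isoguyah]
  1 Initial Consonant Epenthesis: [isoguyah] → [tisoguyah]
  result: [tisoguyah]

2 then 1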